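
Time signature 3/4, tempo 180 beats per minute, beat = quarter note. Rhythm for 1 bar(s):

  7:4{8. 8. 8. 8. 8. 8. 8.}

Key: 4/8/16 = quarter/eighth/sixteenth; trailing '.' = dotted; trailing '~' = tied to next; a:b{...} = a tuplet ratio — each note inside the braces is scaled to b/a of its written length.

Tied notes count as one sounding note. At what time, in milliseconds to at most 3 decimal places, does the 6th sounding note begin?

note 6 onset = 15/7b = 714.286ms

1. 0.0ms @ 0 + 142.857ms (3/7)
2. 142.857ms @ 3/7 + 142.857ms (3/7)
3. 285.714ms @ 6/7 + 142.857ms (3/7)
4. 428.571ms @ 9/7 + 142.857ms (3/7)
5. 571.429ms @ 12/7 + 142.857ms (3/7)
6. 714.286ms @ 15/7 + 142.857ms (3/7)
7. 857.143ms @ 18/7 + 142.857ms (3/7)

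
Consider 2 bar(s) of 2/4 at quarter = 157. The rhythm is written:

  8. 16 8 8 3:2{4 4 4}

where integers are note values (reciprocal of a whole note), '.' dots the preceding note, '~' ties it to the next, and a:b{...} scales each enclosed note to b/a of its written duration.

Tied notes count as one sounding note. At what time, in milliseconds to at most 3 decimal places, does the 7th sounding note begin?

note 7 onset = 10/3b = 1273.885ms

1. 0.0ms @ 0 + 286.624ms (3/4)
2. 286.624ms @ 3/4 + 95.541ms (1/4)
3. 382.166ms @ 1 + 191.083ms (1/2)
4. 573.248ms @ 3/2 + 191.083ms (1/2)
5. 764.331ms @ 2 + 254.777ms (2/3)
6. 1019.108ms @ 8/3 + 254.777ms (2/3)
7. 1273.885ms @ 10/3 + 254.777ms (2/3)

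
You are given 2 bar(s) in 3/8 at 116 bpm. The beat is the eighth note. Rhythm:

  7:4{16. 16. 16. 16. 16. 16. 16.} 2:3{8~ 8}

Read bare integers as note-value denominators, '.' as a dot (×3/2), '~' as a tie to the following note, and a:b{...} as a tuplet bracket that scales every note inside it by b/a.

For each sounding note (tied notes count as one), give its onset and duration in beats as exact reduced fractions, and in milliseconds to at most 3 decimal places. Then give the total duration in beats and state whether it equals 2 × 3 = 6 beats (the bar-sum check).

1) 0.0ms=0b +221.675ms=3/7b
2) 221.675ms=3/7b +221.675ms=3/7b
3) 443.35ms=6/7b +221.675ms=3/7b
4) 665.025ms=9/7b +221.675ms=3/7b
5) 886.7ms=12/7b +221.675ms=3/7b
6) 1108.374ms=15/7b +221.675ms=3/7b
7) 1330.049ms=18/7b +221.675ms=3/7b
8) 1551.724ms=3b +1551.724ms=3b
Σ=6b of 6 (116bpm 3/8) — PASS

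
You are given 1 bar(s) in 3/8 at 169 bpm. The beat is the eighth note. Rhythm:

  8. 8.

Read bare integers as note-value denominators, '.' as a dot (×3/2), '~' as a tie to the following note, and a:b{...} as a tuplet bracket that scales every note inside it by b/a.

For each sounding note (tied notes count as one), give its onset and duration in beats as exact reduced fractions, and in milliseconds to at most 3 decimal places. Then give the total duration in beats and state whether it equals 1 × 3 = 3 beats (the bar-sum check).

1) 0.0ms=0b +532.544ms=3/2b
2) 532.544ms=3/2b +532.544ms=3/2b
Σ=3b of 3 (169bpm 3/8) — PASS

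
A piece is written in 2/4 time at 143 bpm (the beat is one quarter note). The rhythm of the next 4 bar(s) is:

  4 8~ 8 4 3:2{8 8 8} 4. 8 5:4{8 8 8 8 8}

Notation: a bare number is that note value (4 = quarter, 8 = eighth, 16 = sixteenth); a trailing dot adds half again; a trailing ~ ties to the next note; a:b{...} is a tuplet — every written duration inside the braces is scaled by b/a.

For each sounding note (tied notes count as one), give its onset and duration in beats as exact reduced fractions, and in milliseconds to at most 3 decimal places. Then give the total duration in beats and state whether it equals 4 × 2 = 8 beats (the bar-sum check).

1) 0.0ms=0b +419.58ms=1b
2) 419.58ms=1b +419.58ms=1b
3) 839.161ms=2b +419.58ms=1b
4) 1258.741ms=3b +139.86ms=1/3b
5) 1398.601ms=10/3b +139.86ms=1/3b
6) 1538.462ms=11/3b +139.86ms=1/3b
7) 1678.322ms=4b +629.371ms=3/2b
8) 2307.692ms=11/2b +209.79ms=1/2b
9) 2517.483ms=6b +167.832ms=2/5b
10) 2685.315ms=32/5b +167.832ms=2/5b
11) 2853.147ms=34/5b +167.832ms=2/5b
12) 3020.979ms=36/5b +167.832ms=2/5b
13) 3188.811ms=38/5b +167.832ms=2/5b
Σ=8b of 8 (143bpm 2/4) — PASS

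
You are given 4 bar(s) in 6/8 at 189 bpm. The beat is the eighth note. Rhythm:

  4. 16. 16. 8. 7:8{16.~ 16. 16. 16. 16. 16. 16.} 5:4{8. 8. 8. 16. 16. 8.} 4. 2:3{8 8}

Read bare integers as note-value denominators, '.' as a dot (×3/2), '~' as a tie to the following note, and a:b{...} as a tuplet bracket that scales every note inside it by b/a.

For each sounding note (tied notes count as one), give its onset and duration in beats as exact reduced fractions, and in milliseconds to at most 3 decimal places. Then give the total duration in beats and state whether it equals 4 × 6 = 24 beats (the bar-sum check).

1) 0.0ms=0b +952.381ms=3b
2) 952.381ms=3b +238.095ms=3/4b
3) 1190.476ms=15/4b +238.095ms=3/4b
4) 1428.571ms=9/2b +476.19ms=3/2b
5) 1904.762ms=6b +544.218ms=12/7b
6) 2448.98ms=54/7b +272.109ms=6/7b
7) 2721.088ms=60/7b +272.109ms=6/7b
8) 2993.197ms=66/7b +272.109ms=6/7b
9) 3265.306ms=72/7b +272.109ms=6/7b
10) 3537.415ms=78/7b +272.109ms=6/7b
11) 3809.524ms=12b +380.952ms=6/5b
12) 4190.476ms=66/5b +380.952ms=6/5b
13) 4571.429ms=72/5b +380.952ms=6/5b
14) 4952.381ms=78/5b +190.476ms=3/5b
15) 5142.857ms=81/5b +190.476ms=3/5b
16) 5333.333ms=84/5b +380.952ms=6/5b
17) 5714.286ms=18b +952.381ms=3b
18) 6666.667ms=21b +476.19ms=3/2b
19) 7142.857ms=45/2b +476.19ms=3/2b
Σ=24b of 24 (189bpm 6/8) — PASS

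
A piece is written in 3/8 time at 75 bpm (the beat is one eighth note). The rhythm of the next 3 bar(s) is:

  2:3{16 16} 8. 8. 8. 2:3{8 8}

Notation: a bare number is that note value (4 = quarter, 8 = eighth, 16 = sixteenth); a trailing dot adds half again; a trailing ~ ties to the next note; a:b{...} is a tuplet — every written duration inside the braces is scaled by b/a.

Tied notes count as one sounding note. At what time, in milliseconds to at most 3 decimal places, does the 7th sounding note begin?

note 7 onset = 15/2b = 6000.0ms

1. 0.0ms @ 0 + 600.0ms (3/4)
2. 600.0ms @ 3/4 + 600.0ms (3/4)
3. 1200.0ms @ 3/2 + 1200.0ms (3/2)
4. 2400.0ms @ 3 + 1200.0ms (3/2)
5. 3600.0ms @ 9/2 + 1200.0ms (3/2)
6. 4800.0ms @ 6 + 1200.0ms (3/2)
7. 6000.0ms @ 15/2 + 1200.0ms (3/2)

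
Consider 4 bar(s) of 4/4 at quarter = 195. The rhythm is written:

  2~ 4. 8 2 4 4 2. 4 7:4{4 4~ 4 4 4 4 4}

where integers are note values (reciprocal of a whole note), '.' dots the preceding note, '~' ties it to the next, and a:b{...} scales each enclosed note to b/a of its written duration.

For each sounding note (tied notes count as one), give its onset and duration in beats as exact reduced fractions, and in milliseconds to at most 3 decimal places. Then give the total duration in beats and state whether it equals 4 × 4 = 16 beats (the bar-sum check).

1) 0.0ms=0b +1076.923ms=7/2b
2) 1076.923ms=7/2b +153.846ms=1/2b
3) 1230.769ms=4b +615.385ms=2b
4) 1846.154ms=6b +307.692ms=1b
5) 2153.846ms=7b +307.692ms=1b
6) 2461.538ms=8b +923.077ms=3b
7) 3384.615ms=11b +307.692ms=1b
8) 3692.308ms=12b +175.824ms=4/7b
9) 3868.132ms=88/7b +351.648ms=8/7b
10) 4219.78ms=96/7b +175.824ms=4/7b
11) 4395.604ms=100/7b +175.824ms=4/7b
12) 4571.429ms=104/7b +175.824ms=4/7b
13) 4747.253ms=108/7b +175.824ms=4/7b
Σ=16b of 16 (195bpm 4/4) — PASS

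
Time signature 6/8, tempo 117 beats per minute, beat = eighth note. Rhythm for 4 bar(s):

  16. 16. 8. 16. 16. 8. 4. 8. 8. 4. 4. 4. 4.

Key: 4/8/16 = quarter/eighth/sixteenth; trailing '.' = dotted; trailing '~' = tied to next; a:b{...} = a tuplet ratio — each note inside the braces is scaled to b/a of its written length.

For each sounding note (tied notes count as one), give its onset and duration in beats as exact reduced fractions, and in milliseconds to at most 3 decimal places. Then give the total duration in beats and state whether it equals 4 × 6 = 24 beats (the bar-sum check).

1) 0.0ms=0b +384.615ms=3/4b
2) 384.615ms=3/4b +384.615ms=3/4b
3) 769.231ms=3/2b +769.231ms=3/2b
4) 1538.462ms=3b +384.615ms=3/4b
5) 1923.077ms=15/4b +384.615ms=3/4b
6) 2307.692ms=9/2b +769.231ms=3/2b
7) 3076.923ms=6b +1538.462ms=3b
8) 4615.385ms=9b +769.231ms=3/2b
9) 5384.615ms=21/2b +769.231ms=3/2b
10) 6153.846ms=12b +1538.462ms=3b
11) 7692.308ms=15b +1538.462ms=3b
12) 9230.769ms=18b +1538.462ms=3b
13) 10769.231ms=21b +1538.462ms=3b
Σ=24b of 24 (117bpm 6/8) — PASS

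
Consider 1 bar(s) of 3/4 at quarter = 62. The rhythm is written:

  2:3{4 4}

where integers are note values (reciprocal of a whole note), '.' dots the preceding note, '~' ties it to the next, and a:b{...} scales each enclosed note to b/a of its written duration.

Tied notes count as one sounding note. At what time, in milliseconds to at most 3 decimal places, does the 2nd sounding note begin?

note 2 onset = 3/2b = 1451.613ms

1. 0.0ms @ 0 + 1451.613ms (3/2)
2. 1451.613ms @ 3/2 + 1451.613ms (3/2)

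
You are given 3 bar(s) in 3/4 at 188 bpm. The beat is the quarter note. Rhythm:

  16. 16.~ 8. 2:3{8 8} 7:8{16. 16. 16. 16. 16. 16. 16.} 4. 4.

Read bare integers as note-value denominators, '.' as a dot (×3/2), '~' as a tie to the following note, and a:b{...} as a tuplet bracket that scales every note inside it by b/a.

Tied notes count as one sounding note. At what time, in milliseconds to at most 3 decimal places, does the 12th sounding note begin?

1. 0.0ms @ 0 + 119.681ms (3/8)
2. 119.681ms @ 3/8 + 359.043ms (9/8)
3. 478.723ms @ 3/2 + 239.362ms (3/4)
4. 718.085ms @ 9/4 + 239.362ms (3/4)
5. 957.447ms @ 3 + 136.778ms (3/7)
6. 1094.225ms @ 24/7 + 136.778ms (3/7)
7. 1231.003ms @ 27/7 + 136.778ms (3/7)
8. 1367.781ms @ 30/7 + 136.778ms (3/7)
9. 1504.559ms @ 33/7 + 136.778ms (3/7)
10. 1641.337ms @ 36/7 + 136.778ms (3/7)
11. 1778.116ms @ 39/7 + 136.778ms (3/7)
12. 1914.894ms @ 6 + 478.723ms (3/2)
13. 2393.617ms @ 15/2 + 478.723ms (3/2)

note 12 onset = 6b = 1914.894ms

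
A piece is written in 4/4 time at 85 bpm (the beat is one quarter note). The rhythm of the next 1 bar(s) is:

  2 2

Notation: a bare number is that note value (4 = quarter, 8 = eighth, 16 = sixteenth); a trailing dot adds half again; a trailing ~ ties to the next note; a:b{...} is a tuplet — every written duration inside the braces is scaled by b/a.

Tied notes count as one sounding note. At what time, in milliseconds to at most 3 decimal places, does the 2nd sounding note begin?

1. 0.0ms @ 0 + 1411.765ms (2)
2. 1411.765ms @ 2 + 1411.765ms (2)

note 2 onset = 2b = 1411.765ms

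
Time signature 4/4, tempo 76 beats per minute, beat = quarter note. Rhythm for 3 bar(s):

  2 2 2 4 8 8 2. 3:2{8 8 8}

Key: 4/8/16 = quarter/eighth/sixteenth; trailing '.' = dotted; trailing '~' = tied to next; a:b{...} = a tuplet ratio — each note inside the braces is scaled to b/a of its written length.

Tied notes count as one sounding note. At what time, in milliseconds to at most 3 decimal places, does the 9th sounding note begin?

note 9 onset = 34/3b = 8947.368ms

1. 0.0ms @ 0 + 1578.947ms (2)
2. 1578.947ms @ 2 + 1578.947ms (2)
3. 3157.895ms @ 4 + 1578.947ms (2)
4. 4736.842ms @ 6 + 789.474ms (1)
5. 5526.316ms @ 7 + 394.737ms (1/2)
6. 5921.053ms @ 15/2 + 394.737ms (1/2)
7. 6315.789ms @ 8 + 2368.421ms (3)
8. 8684.211ms @ 11 + 263.158ms (1/3)
9. 8947.368ms @ 34/3 + 263.158ms (1/3)
10. 9210.526ms @ 35/3 + 263.158ms (1/3)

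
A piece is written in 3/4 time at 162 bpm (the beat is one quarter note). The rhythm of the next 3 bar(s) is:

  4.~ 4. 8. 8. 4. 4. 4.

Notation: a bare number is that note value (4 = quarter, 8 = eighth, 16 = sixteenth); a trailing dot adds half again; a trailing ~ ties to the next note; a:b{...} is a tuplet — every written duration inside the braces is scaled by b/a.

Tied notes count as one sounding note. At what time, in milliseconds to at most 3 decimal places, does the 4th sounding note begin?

note 4 onset = 9/2b = 1666.667ms

1. 0.0ms @ 0 + 1111.111ms (3)
2. 1111.111ms @ 3 + 277.778ms (3/4)
3. 1388.889ms @ 15/4 + 277.778ms (3/4)
4. 1666.667ms @ 9/2 + 555.556ms (3/2)
5. 2222.222ms @ 6 + 555.556ms (3/2)
6. 2777.778ms @ 15/2 + 555.556ms (3/2)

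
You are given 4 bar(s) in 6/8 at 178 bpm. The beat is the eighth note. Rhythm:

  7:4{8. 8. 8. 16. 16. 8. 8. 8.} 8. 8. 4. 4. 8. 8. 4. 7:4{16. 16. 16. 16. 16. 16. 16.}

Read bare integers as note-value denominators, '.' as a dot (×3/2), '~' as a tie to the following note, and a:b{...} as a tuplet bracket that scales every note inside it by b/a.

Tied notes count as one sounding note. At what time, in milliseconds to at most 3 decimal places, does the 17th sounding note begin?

note 17 onset = 150/7b = 7223.114ms

1. 0.0ms @ 0 + 288.925ms (6/7)
2. 288.925ms @ 6/7 + 288.925ms (6/7)
3. 577.849ms @ 12/7 + 288.925ms (6/7)
4. 866.774ms @ 18/7 + 144.462ms (3/7)
5. 1011.236ms @ 3 + 144.462ms (3/7)
6. 1155.698ms @ 24/7 + 288.925ms (6/7)
7. 1444.623ms @ 30/7 + 288.925ms (6/7)
8. 1733.547ms @ 36/7 + 288.925ms (6/7)
9. 2022.472ms @ 6 + 505.618ms (3/2)
10. 2528.09ms @ 15/2 + 505.618ms (3/2)
11. 3033.708ms @ 9 + 1011.236ms (3)
12. 4044.944ms @ 12 + 1011.236ms (3)
13. 5056.18ms @ 15 + 505.618ms (3/2)
14. 5561.798ms @ 33/2 + 505.618ms (3/2)
15. 6067.416ms @ 18 + 1011.236ms (3)
16. 7078.652ms @ 21 + 144.462ms (3/7)
17. 7223.114ms @ 150/7 + 144.462ms (3/7)
18. 7367.576ms @ 153/7 + 144.462ms (3/7)
19. 7512.039ms @ 156/7 + 144.462ms (3/7)
20. 7656.501ms @ 159/7 + 144.462ms (3/7)
21. 7800.963ms @ 162/7 + 144.462ms (3/7)
22. 7945.425ms @ 165/7 + 144.462ms (3/7)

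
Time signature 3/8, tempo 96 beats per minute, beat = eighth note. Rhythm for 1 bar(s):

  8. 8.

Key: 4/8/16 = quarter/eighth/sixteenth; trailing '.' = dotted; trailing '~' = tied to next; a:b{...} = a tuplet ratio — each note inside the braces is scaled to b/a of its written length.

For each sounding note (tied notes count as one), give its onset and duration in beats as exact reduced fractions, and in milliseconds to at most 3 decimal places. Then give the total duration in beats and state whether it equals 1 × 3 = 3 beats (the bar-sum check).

1) 0.0ms=0b +937.5ms=3/2b
2) 937.5ms=3/2b +937.5ms=3/2b
Σ=3b of 3 (96bpm 3/8) — PASS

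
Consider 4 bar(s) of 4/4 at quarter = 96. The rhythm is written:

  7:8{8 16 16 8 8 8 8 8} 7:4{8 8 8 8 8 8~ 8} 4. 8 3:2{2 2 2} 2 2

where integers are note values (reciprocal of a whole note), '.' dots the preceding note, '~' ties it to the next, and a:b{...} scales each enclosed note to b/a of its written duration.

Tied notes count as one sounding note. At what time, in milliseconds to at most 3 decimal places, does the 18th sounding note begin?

note 18 onset = 28/3b = 5833.333ms

1. 0.0ms @ 0 + 357.143ms (4/7)
2. 357.143ms @ 4/7 + 178.571ms (2/7)
3. 535.714ms @ 6/7 + 178.571ms (2/7)
4. 714.286ms @ 8/7 + 357.143ms (4/7)
5. 1071.429ms @ 12/7 + 357.143ms (4/7)
6. 1428.571ms @ 16/7 + 357.143ms (4/7)
7. 1785.714ms @ 20/7 + 357.143ms (4/7)
8. 2142.857ms @ 24/7 + 357.143ms (4/7)
9. 2500.0ms @ 4 + 178.571ms (2/7)
10. 2678.571ms @ 30/7 + 178.571ms (2/7)
11. 2857.143ms @ 32/7 + 178.571ms (2/7)
12. 3035.714ms @ 34/7 + 178.571ms (2/7)
13. 3214.286ms @ 36/7 + 178.571ms (2/7)
14. 3392.857ms @ 38/7 + 357.143ms (4/7)
15. 3750.0ms @ 6 + 937.5ms (3/2)
16. 4687.5ms @ 15/2 + 312.5ms (1/2)
17. 5000.0ms @ 8 + 833.333ms (4/3)
18. 5833.333ms @ 28/3 + 833.333ms (4/3)
19. 6666.667ms @ 32/3 + 833.333ms (4/3)
20. 7500.0ms @ 12 + 1250.0ms (2)
21. 8750.0ms @ 14 + 1250.0ms (2)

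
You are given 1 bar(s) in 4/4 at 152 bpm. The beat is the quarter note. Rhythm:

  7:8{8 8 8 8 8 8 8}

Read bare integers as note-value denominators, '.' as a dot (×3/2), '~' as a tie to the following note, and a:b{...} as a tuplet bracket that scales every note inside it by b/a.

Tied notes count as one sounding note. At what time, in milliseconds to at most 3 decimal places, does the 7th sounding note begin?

note 7 onset = 24/7b = 1353.383ms

1. 0.0ms @ 0 + 225.564ms (4/7)
2. 225.564ms @ 4/7 + 225.564ms (4/7)
3. 451.128ms @ 8/7 + 225.564ms (4/7)
4. 676.692ms @ 12/7 + 225.564ms (4/7)
5. 902.256ms @ 16/7 + 225.564ms (4/7)
6. 1127.82ms @ 20/7 + 225.564ms (4/7)
7. 1353.383ms @ 24/7 + 225.564ms (4/7)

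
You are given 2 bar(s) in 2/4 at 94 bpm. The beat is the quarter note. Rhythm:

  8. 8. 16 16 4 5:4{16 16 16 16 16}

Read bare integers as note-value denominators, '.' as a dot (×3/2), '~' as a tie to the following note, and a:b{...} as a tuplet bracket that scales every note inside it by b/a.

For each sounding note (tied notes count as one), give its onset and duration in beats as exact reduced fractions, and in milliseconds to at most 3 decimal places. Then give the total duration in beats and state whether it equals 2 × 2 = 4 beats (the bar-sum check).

1) 0.0ms=0b +478.723ms=3/4b
2) 478.723ms=3/4b +478.723ms=3/4b
3) 957.447ms=3/2b +159.574ms=1/4b
4) 1117.021ms=7/4b +159.574ms=1/4b
5) 1276.596ms=2b +638.298ms=1b
6) 1914.894ms=3b +127.66ms=1/5b
7) 2042.553ms=16/5b +127.66ms=1/5b
8) 2170.213ms=17/5b +127.66ms=1/5b
9) 2297.872ms=18/5b +127.66ms=1/5b
10) 2425.532ms=19/5b +127.66ms=1/5b
Σ=4b of 4 (94bpm 2/4) — PASS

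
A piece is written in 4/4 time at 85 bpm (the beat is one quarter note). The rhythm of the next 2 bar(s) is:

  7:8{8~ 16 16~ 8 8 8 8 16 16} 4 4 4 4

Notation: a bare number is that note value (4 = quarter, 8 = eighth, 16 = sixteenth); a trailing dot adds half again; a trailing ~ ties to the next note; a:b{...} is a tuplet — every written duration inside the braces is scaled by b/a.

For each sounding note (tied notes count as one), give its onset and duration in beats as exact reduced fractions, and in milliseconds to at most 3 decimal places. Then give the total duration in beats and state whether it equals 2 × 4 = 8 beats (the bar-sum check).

1) 0.0ms=0b +605.042ms=6/7b
2) 605.042ms=6/7b +605.042ms=6/7b
3) 1210.084ms=12/7b +403.361ms=4/7b
4) 1613.445ms=16/7b +403.361ms=4/7b
5) 2016.807ms=20/7b +403.361ms=4/7b
6) 2420.168ms=24/7b +201.681ms=2/7b
7) 2621.849ms=26/7b +201.681ms=2/7b
8) 2823.529ms=4b +705.882ms=1b
9) 3529.412ms=5b +705.882ms=1b
10) 4235.294ms=6b +705.882ms=1b
11) 4941.176ms=7b +705.882ms=1b
Σ=8b of 8 (85bpm 4/4) — PASS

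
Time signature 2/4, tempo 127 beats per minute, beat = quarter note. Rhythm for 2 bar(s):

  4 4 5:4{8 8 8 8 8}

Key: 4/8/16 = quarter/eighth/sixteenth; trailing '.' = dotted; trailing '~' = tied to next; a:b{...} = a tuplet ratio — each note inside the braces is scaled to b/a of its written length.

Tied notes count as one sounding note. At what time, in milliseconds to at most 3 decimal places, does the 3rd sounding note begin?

note 3 onset = 2b = 944.882ms

1. 0.0ms @ 0 + 472.441ms (1)
2. 472.441ms @ 1 + 472.441ms (1)
3. 944.882ms @ 2 + 188.976ms (2/5)
4. 1133.858ms @ 12/5 + 188.976ms (2/5)
5. 1322.835ms @ 14/5 + 188.976ms (2/5)
6. 1511.811ms @ 16/5 + 188.976ms (2/5)
7. 1700.787ms @ 18/5 + 188.976ms (2/5)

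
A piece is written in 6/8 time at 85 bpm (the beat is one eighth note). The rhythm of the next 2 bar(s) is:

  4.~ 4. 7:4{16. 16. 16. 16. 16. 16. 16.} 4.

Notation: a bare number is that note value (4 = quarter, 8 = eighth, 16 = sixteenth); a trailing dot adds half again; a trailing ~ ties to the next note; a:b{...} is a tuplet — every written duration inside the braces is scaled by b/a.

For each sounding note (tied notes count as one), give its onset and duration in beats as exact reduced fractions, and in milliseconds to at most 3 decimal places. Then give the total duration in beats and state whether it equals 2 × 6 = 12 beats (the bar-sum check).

1) 0.0ms=0b +4235.294ms=6b
2) 4235.294ms=6b +302.521ms=3/7b
3) 4537.815ms=45/7b +302.521ms=3/7b
4) 4840.336ms=48/7b +302.521ms=3/7b
5) 5142.857ms=51/7b +302.521ms=3/7b
6) 5445.378ms=54/7b +302.521ms=3/7b
7) 5747.899ms=57/7b +302.521ms=3/7b
8) 6050.42ms=60/7b +302.521ms=3/7b
9) 6352.941ms=9b +2117.647ms=3b
Σ=12b of 12 (85bpm 6/8) — PASS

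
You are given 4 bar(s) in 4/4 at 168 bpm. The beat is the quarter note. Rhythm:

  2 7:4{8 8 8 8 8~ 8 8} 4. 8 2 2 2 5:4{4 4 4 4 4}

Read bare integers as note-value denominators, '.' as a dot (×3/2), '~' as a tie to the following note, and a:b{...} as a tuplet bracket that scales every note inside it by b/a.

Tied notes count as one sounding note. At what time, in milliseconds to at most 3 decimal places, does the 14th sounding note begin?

note 14 onset = 64/5b = 4571.429ms

1. 0.0ms @ 0 + 714.286ms (2)
2. 714.286ms @ 2 + 102.041ms (2/7)
3. 816.327ms @ 16/7 + 102.041ms (2/7)
4. 918.367ms @ 18/7 + 102.041ms (2/7)
5. 1020.408ms @ 20/7 + 102.041ms (2/7)
6. 1122.449ms @ 22/7 + 204.082ms (4/7)
7. 1326.531ms @ 26/7 + 102.041ms (2/7)
8. 1428.571ms @ 4 + 535.714ms (3/2)
9. 1964.286ms @ 11/2 + 178.571ms (1/2)
10. 2142.857ms @ 6 + 714.286ms (2)
11. 2857.143ms @ 8 + 714.286ms (2)
12. 3571.429ms @ 10 + 714.286ms (2)
13. 4285.714ms @ 12 + 285.714ms (4/5)
14. 4571.429ms @ 64/5 + 285.714ms (4/5)
15. 4857.143ms @ 68/5 + 285.714ms (4/5)
16. 5142.857ms @ 72/5 + 285.714ms (4/5)
17. 5428.571ms @ 76/5 + 285.714ms (4/5)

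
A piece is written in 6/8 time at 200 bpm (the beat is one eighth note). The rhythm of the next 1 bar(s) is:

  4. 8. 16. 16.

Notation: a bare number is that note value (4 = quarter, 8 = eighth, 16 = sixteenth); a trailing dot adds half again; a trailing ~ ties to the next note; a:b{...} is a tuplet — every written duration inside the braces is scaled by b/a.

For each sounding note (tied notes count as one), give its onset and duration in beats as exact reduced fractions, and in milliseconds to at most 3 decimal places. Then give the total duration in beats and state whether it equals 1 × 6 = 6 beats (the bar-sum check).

1) 0.0ms=0b +900.0ms=3b
2) 900.0ms=3b +450.0ms=3/2b
3) 1350.0ms=9/2b +225.0ms=3/4b
4) 1575.0ms=21/4b +225.0ms=3/4b
Σ=6b of 6 (200bpm 6/8) — PASS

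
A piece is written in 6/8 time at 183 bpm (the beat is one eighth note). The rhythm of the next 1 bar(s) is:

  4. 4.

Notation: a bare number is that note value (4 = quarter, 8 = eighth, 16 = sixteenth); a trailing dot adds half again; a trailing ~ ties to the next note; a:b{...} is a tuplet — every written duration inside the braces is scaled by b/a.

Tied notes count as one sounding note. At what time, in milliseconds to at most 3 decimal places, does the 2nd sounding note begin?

1. 0.0ms @ 0 + 983.607ms (3)
2. 983.607ms @ 3 + 983.607ms (3)

note 2 onset = 3b = 983.607ms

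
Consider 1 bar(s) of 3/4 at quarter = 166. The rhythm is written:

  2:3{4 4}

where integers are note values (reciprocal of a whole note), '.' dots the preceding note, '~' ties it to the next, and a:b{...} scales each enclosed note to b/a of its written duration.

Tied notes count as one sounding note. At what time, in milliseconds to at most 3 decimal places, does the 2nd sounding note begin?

note 2 onset = 3/2b = 542.169ms

1. 0.0ms @ 0 + 542.169ms (3/2)
2. 542.169ms @ 3/2 + 542.169ms (3/2)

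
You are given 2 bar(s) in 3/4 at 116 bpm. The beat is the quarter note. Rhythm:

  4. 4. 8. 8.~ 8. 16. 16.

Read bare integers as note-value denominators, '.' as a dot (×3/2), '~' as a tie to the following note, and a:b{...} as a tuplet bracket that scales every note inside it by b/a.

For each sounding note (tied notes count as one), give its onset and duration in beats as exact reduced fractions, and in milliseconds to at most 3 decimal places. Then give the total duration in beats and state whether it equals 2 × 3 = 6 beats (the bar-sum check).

1) 0.0ms=0b +775.862ms=3/2b
2) 775.862ms=3/2b +775.862ms=3/2b
3) 1551.724ms=3b +387.931ms=3/4b
4) 1939.655ms=15/4b +775.862ms=3/2b
5) 2715.517ms=21/4b +193.966ms=3/8b
6) 2909.483ms=45/8b +193.966ms=3/8b
Σ=6b of 6 (116bpm 3/4) — PASS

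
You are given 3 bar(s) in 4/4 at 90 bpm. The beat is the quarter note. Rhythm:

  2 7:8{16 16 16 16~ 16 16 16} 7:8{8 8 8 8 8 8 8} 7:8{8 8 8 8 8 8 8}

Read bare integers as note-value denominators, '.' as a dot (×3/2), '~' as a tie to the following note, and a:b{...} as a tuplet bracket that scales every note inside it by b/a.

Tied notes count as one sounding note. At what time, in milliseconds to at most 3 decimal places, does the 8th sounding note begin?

note 8 onset = 4b = 2666.667ms

1. 0.0ms @ 0 + 1333.333ms (2)
2. 1333.333ms @ 2 + 190.476ms (2/7)
3. 1523.81ms @ 16/7 + 190.476ms (2/7)
4. 1714.286ms @ 18/7 + 190.476ms (2/7)
5. 1904.762ms @ 20/7 + 380.952ms (4/7)
6. 2285.714ms @ 24/7 + 190.476ms (2/7)
7. 2476.19ms @ 26/7 + 190.476ms (2/7)
8. 2666.667ms @ 4 + 380.952ms (4/7)
9. 3047.619ms @ 32/7 + 380.952ms (4/7)
10. 3428.571ms @ 36/7 + 380.952ms (4/7)
11. 3809.524ms @ 40/7 + 380.952ms (4/7)
12. 4190.476ms @ 44/7 + 380.952ms (4/7)
13. 4571.429ms @ 48/7 + 380.952ms (4/7)
14. 4952.381ms @ 52/7 + 380.952ms (4/7)
15. 5333.333ms @ 8 + 380.952ms (4/7)
16. 5714.286ms @ 60/7 + 380.952ms (4/7)
17. 6095.238ms @ 64/7 + 380.952ms (4/7)
18. 6476.19ms @ 68/7 + 380.952ms (4/7)
19. 6857.143ms @ 72/7 + 380.952ms (4/7)
20. 7238.095ms @ 76/7 + 380.952ms (4/7)
21. 7619.048ms @ 80/7 + 380.952ms (4/7)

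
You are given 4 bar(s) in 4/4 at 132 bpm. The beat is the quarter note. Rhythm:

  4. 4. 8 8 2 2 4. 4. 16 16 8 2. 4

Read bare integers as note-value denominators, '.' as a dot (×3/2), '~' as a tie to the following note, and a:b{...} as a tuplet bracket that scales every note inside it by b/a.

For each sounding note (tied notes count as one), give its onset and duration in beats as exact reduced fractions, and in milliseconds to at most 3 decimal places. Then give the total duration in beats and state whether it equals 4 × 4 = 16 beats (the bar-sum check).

1) 0.0ms=0b +681.818ms=3/2b
2) 681.818ms=3/2b +681.818ms=3/2b
3) 1363.636ms=3b +227.273ms=1/2b
4) 1590.909ms=7/2b +227.273ms=1/2b
5) 1818.182ms=4b +909.091ms=2b
6) 2727.273ms=6b +909.091ms=2b
7) 3636.364ms=8b +681.818ms=3/2b
8) 4318.182ms=19/2b +681.818ms=3/2b
9) 5000.0ms=11b +113.636ms=1/4b
10) 5113.636ms=45/4b +113.636ms=1/4b
11) 5227.273ms=23/2b +227.273ms=1/2b
12) 5454.545ms=12b +1363.636ms=3b
13) 6818.182ms=15b +454.545ms=1b
Σ=16b of 16 (132bpm 4/4) — PASS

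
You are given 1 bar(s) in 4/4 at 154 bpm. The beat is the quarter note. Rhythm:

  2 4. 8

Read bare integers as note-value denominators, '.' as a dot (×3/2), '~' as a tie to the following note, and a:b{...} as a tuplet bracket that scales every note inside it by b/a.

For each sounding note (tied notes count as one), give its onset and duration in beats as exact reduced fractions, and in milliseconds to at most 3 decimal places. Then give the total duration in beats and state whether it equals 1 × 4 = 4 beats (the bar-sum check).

1) 0.0ms=0b +779.221ms=2b
2) 779.221ms=2b +584.416ms=3/2b
3) 1363.636ms=7/2b +194.805ms=1/2b
Σ=4b of 4 (154bpm 4/4) — PASS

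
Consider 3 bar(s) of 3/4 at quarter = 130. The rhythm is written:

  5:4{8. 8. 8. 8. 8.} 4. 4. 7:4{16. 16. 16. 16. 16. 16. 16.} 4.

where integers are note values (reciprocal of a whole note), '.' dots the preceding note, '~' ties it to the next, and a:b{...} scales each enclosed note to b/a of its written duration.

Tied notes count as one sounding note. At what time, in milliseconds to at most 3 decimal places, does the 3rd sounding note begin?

1. 0.0ms @ 0 + 276.923ms (3/5)
2. 276.923ms @ 3/5 + 276.923ms (3/5)
3. 553.846ms @ 6/5 + 276.923ms (3/5)
4. 830.769ms @ 9/5 + 276.923ms (3/5)
5. 1107.692ms @ 12/5 + 276.923ms (3/5)
6. 1384.615ms @ 3 + 692.308ms (3/2)
7. 2076.923ms @ 9/2 + 692.308ms (3/2)
8. 2769.231ms @ 6 + 98.901ms (3/14)
9. 2868.132ms @ 87/14 + 98.901ms (3/14)
10. 2967.033ms @ 45/7 + 98.901ms (3/14)
11. 3065.934ms @ 93/14 + 98.901ms (3/14)
12. 3164.835ms @ 48/7 + 98.901ms (3/14)
13. 3263.736ms @ 99/14 + 98.901ms (3/14)
14. 3362.637ms @ 51/7 + 98.901ms (3/14)
15. 3461.538ms @ 15/2 + 692.308ms (3/2)

note 3 onset = 6/5b = 553.846ms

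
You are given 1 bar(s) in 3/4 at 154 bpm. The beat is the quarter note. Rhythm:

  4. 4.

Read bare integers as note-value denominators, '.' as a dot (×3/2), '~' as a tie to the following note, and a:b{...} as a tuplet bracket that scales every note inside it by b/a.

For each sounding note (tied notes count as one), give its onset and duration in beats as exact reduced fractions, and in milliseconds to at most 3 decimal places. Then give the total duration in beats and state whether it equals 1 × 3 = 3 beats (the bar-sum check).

1) 0.0ms=0b +584.416ms=3/2b
2) 584.416ms=3/2b +584.416ms=3/2b
Σ=3b of 3 (154bpm 3/4) — PASS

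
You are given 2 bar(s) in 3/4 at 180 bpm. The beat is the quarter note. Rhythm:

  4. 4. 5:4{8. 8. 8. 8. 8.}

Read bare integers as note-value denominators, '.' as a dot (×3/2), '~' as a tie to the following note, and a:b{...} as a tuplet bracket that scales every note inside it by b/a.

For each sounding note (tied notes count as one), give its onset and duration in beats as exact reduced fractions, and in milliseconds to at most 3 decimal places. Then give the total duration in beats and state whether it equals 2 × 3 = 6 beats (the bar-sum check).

1) 0.0ms=0b +500.0ms=3/2b
2) 500.0ms=3/2b +500.0ms=3/2b
3) 1000.0ms=3b +200.0ms=3/5b
4) 1200.0ms=18/5b +200.0ms=3/5b
5) 1400.0ms=21/5b +200.0ms=3/5b
6) 1600.0ms=24/5b +200.0ms=3/5b
7) 1800.0ms=27/5b +200.0ms=3/5b
Σ=6b of 6 (180bpm 3/4) — PASS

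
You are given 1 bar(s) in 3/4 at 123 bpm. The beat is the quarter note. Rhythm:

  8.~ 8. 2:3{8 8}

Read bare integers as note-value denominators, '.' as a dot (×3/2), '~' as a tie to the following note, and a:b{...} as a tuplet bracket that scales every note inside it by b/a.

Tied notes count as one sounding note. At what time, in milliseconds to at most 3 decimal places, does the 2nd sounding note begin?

note 2 onset = 3/2b = 731.707ms

1. 0.0ms @ 0 + 731.707ms (3/2)
2. 731.707ms @ 3/2 + 365.854ms (3/4)
3. 1097.561ms @ 9/4 + 365.854ms (3/4)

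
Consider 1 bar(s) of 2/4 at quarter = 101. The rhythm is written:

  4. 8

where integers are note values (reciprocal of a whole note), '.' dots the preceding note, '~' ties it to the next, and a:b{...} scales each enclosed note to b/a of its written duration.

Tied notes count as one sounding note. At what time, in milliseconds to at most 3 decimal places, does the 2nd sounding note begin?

1. 0.0ms @ 0 + 891.089ms (3/2)
2. 891.089ms @ 3/2 + 297.03ms (1/2)

note 2 onset = 3/2b = 891.089ms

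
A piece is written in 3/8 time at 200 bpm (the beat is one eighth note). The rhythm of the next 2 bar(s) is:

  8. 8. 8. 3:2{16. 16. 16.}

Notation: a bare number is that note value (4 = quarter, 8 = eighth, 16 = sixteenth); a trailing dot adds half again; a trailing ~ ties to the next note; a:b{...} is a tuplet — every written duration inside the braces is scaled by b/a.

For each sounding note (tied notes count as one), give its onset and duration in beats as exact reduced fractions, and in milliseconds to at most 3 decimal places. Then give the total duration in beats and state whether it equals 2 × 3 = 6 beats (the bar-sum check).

1) 0.0ms=0b +450.0ms=3/2b
2) 450.0ms=3/2b +450.0ms=3/2b
3) 900.0ms=3b +450.0ms=3/2b
4) 1350.0ms=9/2b +150.0ms=1/2b
5) 1500.0ms=5b +150.0ms=1/2b
6) 1650.0ms=11/2b +150.0ms=1/2b
Σ=6b of 6 (200bpm 3/8) — PASS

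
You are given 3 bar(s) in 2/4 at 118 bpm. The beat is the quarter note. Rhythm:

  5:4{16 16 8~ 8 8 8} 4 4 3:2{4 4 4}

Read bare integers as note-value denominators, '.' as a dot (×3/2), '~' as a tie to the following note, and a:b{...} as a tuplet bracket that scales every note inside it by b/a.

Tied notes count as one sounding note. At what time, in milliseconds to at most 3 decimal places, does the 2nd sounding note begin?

1. 0.0ms @ 0 + 101.695ms (1/5)
2. 101.695ms @ 1/5 + 101.695ms (1/5)
3. 203.39ms @ 2/5 + 406.78ms (4/5)
4. 610.169ms @ 6/5 + 203.39ms (2/5)
5. 813.559ms @ 8/5 + 203.39ms (2/5)
6. 1016.949ms @ 2 + 508.475ms (1)
7. 1525.424ms @ 3 + 508.475ms (1)
8. 2033.898ms @ 4 + 338.983ms (2/3)
9. 2372.881ms @ 14/3 + 338.983ms (2/3)
10. 2711.864ms @ 16/3 + 338.983ms (2/3)

note 2 onset = 1/5b = 101.695ms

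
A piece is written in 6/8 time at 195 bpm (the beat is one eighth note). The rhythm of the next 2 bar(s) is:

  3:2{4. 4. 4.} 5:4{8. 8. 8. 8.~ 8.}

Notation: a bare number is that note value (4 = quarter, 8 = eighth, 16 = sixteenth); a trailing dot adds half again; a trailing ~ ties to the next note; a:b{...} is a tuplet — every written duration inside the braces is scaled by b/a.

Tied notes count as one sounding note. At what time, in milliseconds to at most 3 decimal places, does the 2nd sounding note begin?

note 2 onset = 2b = 615.385ms

1. 0.0ms @ 0 + 615.385ms (2)
2. 615.385ms @ 2 + 615.385ms (2)
3. 1230.769ms @ 4 + 615.385ms (2)
4. 1846.154ms @ 6 + 369.231ms (6/5)
5. 2215.385ms @ 36/5 + 369.231ms (6/5)
6. 2584.615ms @ 42/5 + 369.231ms (6/5)
7. 2953.846ms @ 48/5 + 738.462ms (12/5)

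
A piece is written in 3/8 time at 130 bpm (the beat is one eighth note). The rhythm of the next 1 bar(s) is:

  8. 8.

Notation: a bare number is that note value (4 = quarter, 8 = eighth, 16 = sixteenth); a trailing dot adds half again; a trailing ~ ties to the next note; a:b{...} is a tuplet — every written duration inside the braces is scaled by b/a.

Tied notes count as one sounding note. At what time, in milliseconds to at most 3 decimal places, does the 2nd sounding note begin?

note 2 onset = 3/2b = 692.308ms

1. 0.0ms @ 0 + 692.308ms (3/2)
2. 692.308ms @ 3/2 + 692.308ms (3/2)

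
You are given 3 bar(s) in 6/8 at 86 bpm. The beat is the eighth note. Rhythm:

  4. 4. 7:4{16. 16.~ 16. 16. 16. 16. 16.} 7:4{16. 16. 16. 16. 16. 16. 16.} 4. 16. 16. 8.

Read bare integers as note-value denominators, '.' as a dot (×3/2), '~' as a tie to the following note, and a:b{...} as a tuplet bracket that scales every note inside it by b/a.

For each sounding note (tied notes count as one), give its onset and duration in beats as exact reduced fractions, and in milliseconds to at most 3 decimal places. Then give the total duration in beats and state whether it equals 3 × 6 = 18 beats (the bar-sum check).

1) 0.0ms=0b +2093.023ms=3b
2) 2093.023ms=3b +2093.023ms=3b
3) 4186.047ms=6b +299.003ms=3/7b
4) 4485.05ms=45/7b +598.007ms=6/7b
5) 5083.056ms=51/7b +299.003ms=3/7b
6) 5382.06ms=54/7b +299.003ms=3/7b
7) 5681.063ms=57/7b +299.003ms=3/7b
8) 5980.066ms=60/7b +299.003ms=3/7b
9) 6279.07ms=9b +299.003ms=3/7b
10) 6578.073ms=66/7b +299.003ms=3/7b
11) 6877.076ms=69/7b +299.003ms=3/7b
12) 7176.08ms=72/7b +299.003ms=3/7b
13) 7475.083ms=75/7b +299.003ms=3/7b
14) 7774.086ms=78/7b +299.003ms=3/7b
15) 8073.09ms=81/7b +299.003ms=3/7b
16) 8372.093ms=12b +2093.023ms=3b
17) 10465.116ms=15b +523.256ms=3/4b
18) 10988.372ms=63/4b +523.256ms=3/4b
19) 11511.628ms=33/2b +1046.512ms=3/2b
Σ=18b of 18 (86bpm 6/8) — PASS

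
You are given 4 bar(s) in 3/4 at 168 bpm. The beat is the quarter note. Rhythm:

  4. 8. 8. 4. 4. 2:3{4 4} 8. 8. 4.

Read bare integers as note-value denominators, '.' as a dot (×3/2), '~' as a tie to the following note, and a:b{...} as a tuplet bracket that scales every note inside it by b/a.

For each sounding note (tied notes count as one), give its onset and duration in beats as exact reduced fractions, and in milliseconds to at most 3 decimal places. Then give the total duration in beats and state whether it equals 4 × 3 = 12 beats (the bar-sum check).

1) 0.0ms=0b +535.714ms=3/2b
2) 535.714ms=3/2b +267.857ms=3/4b
3) 803.571ms=9/4b +267.857ms=3/4b
4) 1071.429ms=3b +535.714ms=3/2b
5) 1607.143ms=9/2b +535.714ms=3/2b
6) 2142.857ms=6b +535.714ms=3/2b
7) 2678.571ms=15/2b +535.714ms=3/2b
8) 3214.286ms=9b +267.857ms=3/4b
9) 3482.143ms=39/4b +267.857ms=3/4b
10) 3750.0ms=21/2b +535.714ms=3/2b
Σ=12b of 12 (168bpm 3/4) — PASS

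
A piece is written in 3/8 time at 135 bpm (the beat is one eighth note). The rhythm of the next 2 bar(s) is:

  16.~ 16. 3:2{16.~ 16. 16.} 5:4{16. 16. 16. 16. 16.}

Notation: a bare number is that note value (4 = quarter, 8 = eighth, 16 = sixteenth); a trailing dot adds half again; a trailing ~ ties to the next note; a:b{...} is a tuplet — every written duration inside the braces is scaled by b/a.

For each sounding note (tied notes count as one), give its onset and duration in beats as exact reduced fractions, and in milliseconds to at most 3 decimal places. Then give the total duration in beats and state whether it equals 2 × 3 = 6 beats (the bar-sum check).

1) 0.0ms=0b +666.667ms=3/2b
2) 666.667ms=3/2b +444.444ms=1b
3) 1111.111ms=5/2b +222.222ms=1/2b
4) 1333.333ms=3b +266.667ms=3/5b
5) 1600.0ms=18/5b +266.667ms=3/5b
6) 1866.667ms=21/5b +266.667ms=3/5b
7) 2133.333ms=24/5b +266.667ms=3/5b
8) 2400.0ms=27/5b +266.667ms=3/5b
Σ=6b of 6 (135bpm 3/8) — PASS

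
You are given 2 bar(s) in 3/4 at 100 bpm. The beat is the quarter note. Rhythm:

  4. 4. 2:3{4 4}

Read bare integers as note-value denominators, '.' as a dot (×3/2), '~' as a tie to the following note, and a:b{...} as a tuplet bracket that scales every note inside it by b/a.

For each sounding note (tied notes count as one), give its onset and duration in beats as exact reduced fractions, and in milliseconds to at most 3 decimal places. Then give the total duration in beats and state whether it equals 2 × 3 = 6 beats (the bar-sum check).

1) 0.0ms=0b +900.0ms=3/2b
2) 900.0ms=3/2b +900.0ms=3/2b
3) 1800.0ms=3b +900.0ms=3/2b
4) 2700.0ms=9/2b +900.0ms=3/2b
Σ=6b of 6 (100bpm 3/4) — PASS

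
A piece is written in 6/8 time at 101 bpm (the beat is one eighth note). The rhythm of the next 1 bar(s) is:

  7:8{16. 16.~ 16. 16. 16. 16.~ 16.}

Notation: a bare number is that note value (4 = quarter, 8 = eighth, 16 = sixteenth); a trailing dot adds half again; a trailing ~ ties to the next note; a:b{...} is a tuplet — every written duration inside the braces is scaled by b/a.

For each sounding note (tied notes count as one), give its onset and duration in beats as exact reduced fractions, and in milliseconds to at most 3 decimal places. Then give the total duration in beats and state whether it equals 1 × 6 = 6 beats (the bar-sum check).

1) 0.0ms=0b +509.194ms=6/7b
2) 509.194ms=6/7b +1018.388ms=12/7b
3) 1527.581ms=18/7b +509.194ms=6/7b
4) 2036.775ms=24/7b +509.194ms=6/7b
5) 2545.969ms=30/7b +1018.388ms=12/7b
Σ=6b of 6 (101bpm 6/8) — PASS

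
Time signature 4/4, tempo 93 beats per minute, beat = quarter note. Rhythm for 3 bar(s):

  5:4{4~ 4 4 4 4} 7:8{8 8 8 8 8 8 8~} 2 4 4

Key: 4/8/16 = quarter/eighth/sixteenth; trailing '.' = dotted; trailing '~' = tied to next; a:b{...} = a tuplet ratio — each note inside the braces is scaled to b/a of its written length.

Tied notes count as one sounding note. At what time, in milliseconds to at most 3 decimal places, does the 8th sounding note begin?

1. 0.0ms @ 0 + 1032.258ms (8/5)
2. 1032.258ms @ 8/5 + 516.129ms (4/5)
3. 1548.387ms @ 12/5 + 516.129ms (4/5)
4. 2064.516ms @ 16/5 + 516.129ms (4/5)
5. 2580.645ms @ 4 + 368.664ms (4/7)
6. 2949.309ms @ 32/7 + 368.664ms (4/7)
7. 3317.972ms @ 36/7 + 368.664ms (4/7)
8. 3686.636ms @ 40/7 + 368.664ms (4/7)
9. 4055.3ms @ 44/7 + 368.664ms (4/7)
10. 4423.963ms @ 48/7 + 368.664ms (4/7)
11. 4792.627ms @ 52/7 + 1658.986ms (18/7)
12. 6451.613ms @ 10 + 645.161ms (1)
13. 7096.774ms @ 11 + 645.161ms (1)

note 8 onset = 40/7b = 3686.636ms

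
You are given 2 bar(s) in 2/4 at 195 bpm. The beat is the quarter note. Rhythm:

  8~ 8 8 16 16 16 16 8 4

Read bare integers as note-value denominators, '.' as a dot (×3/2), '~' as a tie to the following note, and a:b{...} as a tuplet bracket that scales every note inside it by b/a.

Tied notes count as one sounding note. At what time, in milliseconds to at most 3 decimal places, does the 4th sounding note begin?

1. 0.0ms @ 0 + 307.692ms (1)
2. 307.692ms @ 1 + 153.846ms (1/2)
3. 461.538ms @ 3/2 + 76.923ms (1/4)
4. 538.462ms @ 7/4 + 76.923ms (1/4)
5. 615.385ms @ 2 + 76.923ms (1/4)
6. 692.308ms @ 9/4 + 76.923ms (1/4)
7. 769.231ms @ 5/2 + 153.846ms (1/2)
8. 923.077ms @ 3 + 307.692ms (1)

note 4 onset = 7/4b = 538.462ms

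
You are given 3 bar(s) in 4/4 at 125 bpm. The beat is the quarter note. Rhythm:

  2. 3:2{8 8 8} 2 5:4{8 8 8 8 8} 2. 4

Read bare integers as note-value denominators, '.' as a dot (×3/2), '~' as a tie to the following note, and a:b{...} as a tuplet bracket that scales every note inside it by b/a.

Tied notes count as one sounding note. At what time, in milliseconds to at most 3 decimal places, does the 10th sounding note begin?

1. 0.0ms @ 0 + 1440.0ms (3)
2. 1440.0ms @ 3 + 160.0ms (1/3)
3. 1600.0ms @ 10/3 + 160.0ms (1/3)
4. 1760.0ms @ 11/3 + 160.0ms (1/3)
5. 1920.0ms @ 4 + 960.0ms (2)
6. 2880.0ms @ 6 + 192.0ms (2/5)
7. 3072.0ms @ 32/5 + 192.0ms (2/5)
8. 3264.0ms @ 34/5 + 192.0ms (2/5)
9. 3456.0ms @ 36/5 + 192.0ms (2/5)
10. 3648.0ms @ 38/5 + 192.0ms (2/5)
11. 3840.0ms @ 8 + 1440.0ms (3)
12. 5280.0ms @ 11 + 480.0ms (1)

note 10 onset = 38/5b = 3648.0ms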